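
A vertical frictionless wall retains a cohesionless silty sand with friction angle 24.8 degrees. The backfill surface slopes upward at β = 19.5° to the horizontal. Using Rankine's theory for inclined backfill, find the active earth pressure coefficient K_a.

0.542

K_a = cos β · (cos β − √(cos²β − cos²φ)) / (cos β + √(cos²β − cos²φ)).
cos β = 0.9426, cos φ = 0.9078, √(cos²β − cos²φ) = 0.2540.
K_a = 0.9426 × (0.9426 − 0.2540)/(0.9426 + 0.2540) = 0.5425.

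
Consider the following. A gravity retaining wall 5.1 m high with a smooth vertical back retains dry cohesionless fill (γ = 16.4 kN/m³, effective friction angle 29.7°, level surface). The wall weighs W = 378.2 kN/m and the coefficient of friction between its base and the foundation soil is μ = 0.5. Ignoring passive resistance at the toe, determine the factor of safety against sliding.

2.63

K_a = tan²(45° − 29.7°/2) = 0.3374.
P_a = ½K_aγH² = 0.5×0.3374×16.4×5.1² = 71.96 kN/m, acting at H/3 = 1.700 m above the base.
FS_sliding = μW / P_a = 0.5×378.2 / 71.96 = 2.628.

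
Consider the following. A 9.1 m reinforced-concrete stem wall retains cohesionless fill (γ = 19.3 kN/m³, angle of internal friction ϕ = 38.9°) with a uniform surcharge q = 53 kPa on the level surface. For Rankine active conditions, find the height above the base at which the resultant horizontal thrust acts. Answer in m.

K_a = 0.2285.
Triangular part P₁ = ½K_aγH² = 182.6 at H/3 = 3.033 m; rectangular part P₂ = K_a q H = 110.2 at H/2 = 4.550 m.
ȳ = (P₁·3.033 + P₂·4.550)/(P₁+P₂) = 3.604 m.

3.60 m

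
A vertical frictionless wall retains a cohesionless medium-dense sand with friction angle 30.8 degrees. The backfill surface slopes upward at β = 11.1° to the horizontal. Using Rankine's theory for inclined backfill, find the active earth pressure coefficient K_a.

0.342

K_a = cos β · (cos β − √(cos²β − cos²φ)) / (cos β + √(cos²β − cos²φ)).
cos β = 0.9813, cos φ = 0.8590, √(cos²β − cos²φ) = 0.4745.
K_a = 0.9813 × (0.9813 − 0.4745)/(0.9813 + 0.4745) = 0.3416.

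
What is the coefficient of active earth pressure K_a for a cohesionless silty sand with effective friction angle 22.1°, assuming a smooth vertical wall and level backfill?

0.453

K_a = (1 − sin φ)/(1 + sin φ) = (1 − sin 22.1°)/(1 + sin 22.1°) = 0.4533.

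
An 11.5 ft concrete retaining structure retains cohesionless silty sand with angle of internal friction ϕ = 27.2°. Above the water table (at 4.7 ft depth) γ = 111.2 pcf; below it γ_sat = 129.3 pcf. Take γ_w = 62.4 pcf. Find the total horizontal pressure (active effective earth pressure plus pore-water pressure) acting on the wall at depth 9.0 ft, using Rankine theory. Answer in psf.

K_a = (1 − sin φ)/(1 + sin φ) = 0.3726.
γ' = 129.3 − 62.4 = 66.90 pcf.
Effective vertical stress at 9.0 ft: σ'_v = 111.2×4.7 + 66.90×4.30 = 810.3 psf.
σ'_h = K_a σ'_v = 0.3726 × 810.3 = 301.9 psf; u = γ_w × 4.30 = 268.3 psf.
Total σ_h = 301.9 + 268.3 = 570.2 psf.

570 psf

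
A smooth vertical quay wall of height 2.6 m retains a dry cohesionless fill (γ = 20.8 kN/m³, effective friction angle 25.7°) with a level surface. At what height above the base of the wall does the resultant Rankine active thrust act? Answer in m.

0.867 m

K_a = 0.3950.
The pressure distribution is triangular, so the resultant acts at H/3 above the base = 2.6/3 = 0.8667 m.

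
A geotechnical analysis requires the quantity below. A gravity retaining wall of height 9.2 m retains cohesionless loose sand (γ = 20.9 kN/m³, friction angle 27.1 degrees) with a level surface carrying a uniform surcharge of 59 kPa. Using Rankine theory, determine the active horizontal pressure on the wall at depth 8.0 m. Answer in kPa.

84.6 kPa

K_a = (1 − sin φ)/(1 + sin φ) = 0.3741.
σ_v = γz + q = 20.9 × 8.0 + 59 = 226.2 kPa.
σ_h = K_a σ_v = 0.3741 × 226.2 = 84.61 kPa.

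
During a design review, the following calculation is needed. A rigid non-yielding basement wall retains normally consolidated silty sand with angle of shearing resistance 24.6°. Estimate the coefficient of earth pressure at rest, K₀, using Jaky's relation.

0.584

K₀ = 1 − sin φ' = 1 − sin 24.6° = 0.5837.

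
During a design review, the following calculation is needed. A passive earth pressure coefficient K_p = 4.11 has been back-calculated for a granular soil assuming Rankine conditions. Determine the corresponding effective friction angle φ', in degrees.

37.5°

K_p = (1+sin φ)/(1−sin φ) ⇒ sin φ = (K_p − 1)/(K_p + 1) = 0.6086.
φ = arcsin(0.6086) = 37.49°.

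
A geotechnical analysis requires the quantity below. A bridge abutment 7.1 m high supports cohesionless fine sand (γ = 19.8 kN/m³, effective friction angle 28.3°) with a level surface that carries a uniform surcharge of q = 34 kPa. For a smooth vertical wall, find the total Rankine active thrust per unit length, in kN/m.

264 kN/m

K_a = tan²(45° − φ/2) = 0.3568.
Soil triangle: ½ K_a γ H² = 0.5×0.3568×19.8×7.1² = 178.0 kN/m.
Surcharge rectangle: K_a q H = 0.3568×34×7.1 = 86.12 kN/m.
Total = 178.0 + 86.12 = 264.2 kN/m.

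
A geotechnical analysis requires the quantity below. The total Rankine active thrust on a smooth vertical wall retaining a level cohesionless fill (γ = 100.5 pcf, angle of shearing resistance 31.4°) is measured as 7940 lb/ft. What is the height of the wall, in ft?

22.4 ft

K_a = 0.3149. P_a = ½ K_a γ H² ⇒ H = √(2P_a/(K_a γ)).
H = √(2×7940/(0.3149×100.5)) = 22.40 ft.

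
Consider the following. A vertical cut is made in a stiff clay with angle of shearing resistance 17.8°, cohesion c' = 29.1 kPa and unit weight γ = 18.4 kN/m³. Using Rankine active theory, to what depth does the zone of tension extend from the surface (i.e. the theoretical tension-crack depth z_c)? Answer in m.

4.34 m

K_a = tan²(45° − 17.8°/2) = 0.5318; √K_a = 0.7292.
The active pressure is zero where K_a γ z = 2c√K_a, so z_c = 2c/(γ√K_a) = 2×29.1/(18.4×0.7292) = 4.338 m.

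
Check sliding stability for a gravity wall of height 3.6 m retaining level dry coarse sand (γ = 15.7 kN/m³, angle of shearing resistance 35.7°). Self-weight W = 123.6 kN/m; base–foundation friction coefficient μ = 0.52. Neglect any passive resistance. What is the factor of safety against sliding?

K_a = tan²(45° − 35.7°/2) = 0.2630.
P_a = ½K_aγH² = 0.5×0.2630×15.7×3.6² = 26.76 kN/m, acting at H/3 = 1.200 m above the base.
FS_sliding = μW / P_a = 0.52×123.6 / 26.76 = 2.402.

2.40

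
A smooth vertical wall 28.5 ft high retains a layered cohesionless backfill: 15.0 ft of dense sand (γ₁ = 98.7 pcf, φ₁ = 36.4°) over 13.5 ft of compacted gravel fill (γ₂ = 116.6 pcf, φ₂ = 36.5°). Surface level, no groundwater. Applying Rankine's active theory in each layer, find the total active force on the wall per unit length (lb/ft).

K_a1 = tan²(45°−36.4°/2) = 0.2552; K_a2 = tan²(45°−36.5°/2) = 0.2541.
Layer 1: σ at base = K_a1 γ₁ h₁ = 377.8 psf; P₁ = ½×377.8×15.0 = 2833.
Layer 2: σ_v at top = γ₁h₁ = 1480; σ_h top = K_a2×1480 = 376.1; σ_h base = K_a2×(1480+116.6×13.5) = 776.0.
P₂ = ½(376.1+776.0)×13.5 = 7777. Total P_a = 2833+7777 = 10610 lb/ft.

10600 lb/ft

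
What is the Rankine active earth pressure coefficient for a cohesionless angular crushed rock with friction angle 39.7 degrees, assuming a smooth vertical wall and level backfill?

K_a = tan²(45° − φ/2) = tan²(25.15°) = 0.2204.

0.220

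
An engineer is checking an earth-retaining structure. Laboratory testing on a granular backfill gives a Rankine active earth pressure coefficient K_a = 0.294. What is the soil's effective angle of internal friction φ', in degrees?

K_a = tan²(45° − φ/2) ⇒ 45° − φ/2 = arctan(√0.294) = 28.47°.
φ = 2(45° − 28.47°) = 33.07°.

33.1°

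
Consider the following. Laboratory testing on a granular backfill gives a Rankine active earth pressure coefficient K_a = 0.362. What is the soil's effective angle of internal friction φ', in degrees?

K_a = tan²(45° − φ/2) ⇒ 45° − φ/2 = arctan(√0.362) = 31.03°.
φ = 2(45° − 31.03°) = 27.93°.

27.9°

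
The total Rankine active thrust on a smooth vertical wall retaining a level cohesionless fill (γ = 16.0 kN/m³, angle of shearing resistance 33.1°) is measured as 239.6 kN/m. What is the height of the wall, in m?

10.1 m

K_a = 0.2936. P_a = ½ K_a γ H² ⇒ H = √(2P_a/(K_a γ)).
H = √(2×239.6/(0.2936×16.0)) = 10.10 m.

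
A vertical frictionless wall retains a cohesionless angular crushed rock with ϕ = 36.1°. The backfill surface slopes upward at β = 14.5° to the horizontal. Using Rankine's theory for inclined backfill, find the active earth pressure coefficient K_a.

K_a = cos β · (cos β − √(cos²β − cos²φ)) / (cos β + √(cos²β − cos²φ)).
cos β = 0.9681, cos φ = 0.8080, √(cos²β − cos²φ) = 0.5333.
K_a = 0.9681 × (0.9681 − 0.5333)/(0.9681 + 0.5333) = 0.2804.

0.280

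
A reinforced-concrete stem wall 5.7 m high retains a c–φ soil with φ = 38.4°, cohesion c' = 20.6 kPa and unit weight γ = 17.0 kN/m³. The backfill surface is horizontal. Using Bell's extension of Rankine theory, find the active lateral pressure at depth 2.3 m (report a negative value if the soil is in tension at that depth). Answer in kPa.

-10.8 kPa

K_a = (1 − sin φ)/(1 + sin φ) = 0.2337.
σ_a = K_a γ z − 2c√K_a = 0.2337×17.0×2.3 − 2×20.6×0.4834 = -10.78 kPa.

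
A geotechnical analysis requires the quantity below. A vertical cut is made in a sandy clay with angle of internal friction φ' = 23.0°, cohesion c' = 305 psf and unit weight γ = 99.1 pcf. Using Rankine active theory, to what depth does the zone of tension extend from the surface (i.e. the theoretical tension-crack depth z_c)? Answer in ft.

K_a = tan²(45° − 23.0°/2) = 0.4381; √K_a = 0.6619.
The active pressure is zero where K_a γ z = 2c√K_a, so z_c = 2c/(γ√K_a) = 2×305/(99.1×0.6619) = 9.300 ft.

9.30 ft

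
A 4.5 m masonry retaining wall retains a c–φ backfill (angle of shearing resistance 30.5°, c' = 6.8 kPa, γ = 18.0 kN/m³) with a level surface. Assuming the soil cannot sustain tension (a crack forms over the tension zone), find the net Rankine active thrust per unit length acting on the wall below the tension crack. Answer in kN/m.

K_a = 0.3267; √K_a = 0.5715.
Tension-crack depth z_c = 2c/(γ√K_a) = 2×6.8/(18.0×0.5715) = 1.322 m.
σ_a at base = K_a γ H − 2c√K_a = 0.3267×18.0×4.5 − 2×6.8×0.5715 = 18.69 kPa.
P_a = ½ × 18.69 × (H − z_c) = 0.5×18.69×3.178 = 29.69 kN/m.

29.7 kN/m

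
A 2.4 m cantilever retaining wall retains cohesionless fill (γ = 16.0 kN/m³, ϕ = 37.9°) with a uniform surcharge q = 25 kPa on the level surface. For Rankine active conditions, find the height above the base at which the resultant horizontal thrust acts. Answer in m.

K_a = 0.2389.
Triangular part P₁ = ½K_aγH² = 11.01 at H/3 = 0.8000 m; rectangular part P₂ = K_a q H = 14.34 at H/2 = 1.200 m.
ȳ = (P₁·0.8000 + P₂·1.200)/(P₁+P₂) = 1.026 m.

1.03 m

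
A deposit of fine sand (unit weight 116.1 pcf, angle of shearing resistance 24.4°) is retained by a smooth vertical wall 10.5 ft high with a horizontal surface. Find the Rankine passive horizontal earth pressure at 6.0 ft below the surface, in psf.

1680 psf

K_p = (1 + sin φ)/(1 − sin φ) = 2.408.
σ_h = K_p γ z = 2.408 × 116.1 × 6.0 = 1677 psf.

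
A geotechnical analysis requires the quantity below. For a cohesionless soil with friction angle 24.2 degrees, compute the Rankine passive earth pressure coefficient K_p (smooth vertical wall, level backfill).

K_p = (1 + sin φ)/(1 − sin φ) = tan²(45° + 24.2°/2) = 2.389.

2.39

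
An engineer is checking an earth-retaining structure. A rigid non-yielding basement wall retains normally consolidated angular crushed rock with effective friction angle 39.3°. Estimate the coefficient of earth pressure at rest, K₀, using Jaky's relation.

0.367

K₀ = 1 − sin φ' = 1 − sin 39.3° = 0.3666.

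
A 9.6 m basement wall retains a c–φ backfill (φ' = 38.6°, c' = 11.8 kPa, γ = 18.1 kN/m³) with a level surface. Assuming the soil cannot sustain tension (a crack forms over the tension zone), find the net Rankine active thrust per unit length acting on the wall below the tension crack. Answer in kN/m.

K_a = 0.2316; √K_a = 0.4813.
Tension-crack depth z_c = 2c/(γ√K_a) = 2×11.8/(18.1×0.4813) = 2.709 m.
σ_a at base = K_a γ H − 2c√K_a = 0.2316×18.1×9.6 − 2×11.8×0.4813 = 28.89 kPa.
P_a = ½ × 28.89 × (H − z_c) = 0.5×28.89×6.891 = 99.53 kN/m.

99.5 kN/m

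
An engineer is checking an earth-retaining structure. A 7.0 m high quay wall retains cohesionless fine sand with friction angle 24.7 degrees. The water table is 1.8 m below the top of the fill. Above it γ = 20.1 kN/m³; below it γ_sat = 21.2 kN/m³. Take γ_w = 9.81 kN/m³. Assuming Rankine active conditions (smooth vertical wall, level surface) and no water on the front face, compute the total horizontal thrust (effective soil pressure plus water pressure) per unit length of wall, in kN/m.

286 kN/m

K_a = tan²(45° − φ/2) = 0.4106.
γ' = 21.2 − 9.81 = 11.39 kN/m³. Depth below WT = 5.2 m.
σ'_h at WT = K_a γ d_w = 14.85 kPa; at base = 14.85 + K_a γ' × 5.2 = 39.17 kPa.
P₁ (0–1.8 m) = ½×14.85×1.8 = 13.37. P₂ (1.8–7.0 m) = ½(14.85+39.17)×5.2 = 140.5.
P_w = ½ γ_w h₂² = 0.5×9.81×5.2² = 132.6. Total = 13.37+140.5+132.6 = 286.5 kN/m.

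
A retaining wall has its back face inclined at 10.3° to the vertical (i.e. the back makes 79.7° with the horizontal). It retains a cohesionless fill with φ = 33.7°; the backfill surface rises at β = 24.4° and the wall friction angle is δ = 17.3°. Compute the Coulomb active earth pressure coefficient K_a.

0.514

K_a = sin²(α+φ) / [sin²α · sin(α−δ) · (1 + √{sin(φ+δ)sin(φ−β) / (sin(α−δ)sin(α+β))})²].
With α = 79.7°, φ = 33.7°, δ = 17.3°, β = 24.4°: K_a = 0.5139.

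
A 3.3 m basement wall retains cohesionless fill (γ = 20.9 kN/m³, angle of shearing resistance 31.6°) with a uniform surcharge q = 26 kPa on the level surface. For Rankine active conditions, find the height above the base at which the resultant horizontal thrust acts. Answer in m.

K_a = 0.3123.
Triangular part P₁ = ½K_aγH² = 35.55 at H/3 = 1.100 m; rectangular part P₂ = K_a q H = 26.80 at H/2 = 1.650 m.
ȳ = (P₁·1.100 + P₂·1.650)/(P₁+P₂) = 1.336 m.

1.34 m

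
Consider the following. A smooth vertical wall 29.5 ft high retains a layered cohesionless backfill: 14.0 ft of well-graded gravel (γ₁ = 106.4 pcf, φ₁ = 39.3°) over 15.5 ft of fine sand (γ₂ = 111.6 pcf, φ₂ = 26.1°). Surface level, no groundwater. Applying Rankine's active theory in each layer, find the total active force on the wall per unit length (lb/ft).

K_a1 = tan²(45°−39.3°/2) = 0.2245; K_a2 = tan²(45°−26.1°/2) = 0.3889.
Layer 1: σ at base = K_a1 γ₁ h₁ = 334.3 psf; P₁ = ½×334.3×14.0 = 2340.
Layer 2: σ_v at top = γ₁h₁ = 1490; σ_h top = K_a2×1490 = 579.4; σ_h base = K_a2×(1490+111.6×15.5) = 1252.
P₂ = ½(579.4+1252)×15.5 = 14190. Total P_a = 2340+14190 = 16530 lb/ft.

16500 lb/ft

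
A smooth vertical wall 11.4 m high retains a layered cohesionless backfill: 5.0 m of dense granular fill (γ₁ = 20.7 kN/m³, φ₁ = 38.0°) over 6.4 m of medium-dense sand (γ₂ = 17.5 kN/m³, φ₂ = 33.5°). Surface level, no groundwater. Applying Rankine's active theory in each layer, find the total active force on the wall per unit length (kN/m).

356 kN/m

K_a1 = tan²(45°−38.0°/2) = 0.2379; K_a2 = tan²(45°−33.5°/2) = 0.2887.
Layer 1: σ at base = K_a1 γ₁ h₁ = 24.62 kPa; P₁ = ½×24.62×5.0 = 61.55.
Layer 2: σ_v at top = γ₁h₁ = 103.5; σ_h top = K_a2×103.5 = 29.88; σ_h base = K_a2×(103.5+17.5×6.4) = 62.22.
P₂ = ½(29.88+62.22)×6.4 = 294.7. Total P_a = 61.55+294.7 = 356.3 kN/m.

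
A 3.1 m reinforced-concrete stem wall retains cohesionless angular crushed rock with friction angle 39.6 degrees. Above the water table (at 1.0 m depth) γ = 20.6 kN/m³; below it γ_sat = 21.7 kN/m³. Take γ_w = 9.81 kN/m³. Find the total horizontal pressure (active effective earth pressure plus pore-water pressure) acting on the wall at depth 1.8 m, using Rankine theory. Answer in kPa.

14.5 kPa

K_a = (1 − sin φ)/(1 + sin φ) = 0.2214.
γ' = 21.7 − 9.81 = 11.89 kN/m³.
Effective vertical stress at 1.8 m: σ'_v = 20.6×1.0 + 11.89×0.800 = 30.11 kPa.
σ'_h = K_a σ'_v = 0.2214 × 30.11 = 6.668 kPa; u = γ_w × 0.800 = 7.848 kPa.
Total σ_h = 6.668 + 7.848 = 14.52 kPa.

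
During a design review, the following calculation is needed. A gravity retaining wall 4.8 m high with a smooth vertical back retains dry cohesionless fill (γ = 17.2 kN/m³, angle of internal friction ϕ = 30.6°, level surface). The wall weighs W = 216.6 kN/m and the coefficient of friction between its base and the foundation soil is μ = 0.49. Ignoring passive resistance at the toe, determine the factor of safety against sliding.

K_a = tan²(45° − 30.6°/2) = 0.3253.
P_a = ½K_aγH² = 0.5×0.3253×17.2×4.8² = 64.47 kN/m, acting at H/3 = 1.600 m above the base.
FS_sliding = μW / P_a = 0.49×216.6 / 64.47 = 1.646.

1.65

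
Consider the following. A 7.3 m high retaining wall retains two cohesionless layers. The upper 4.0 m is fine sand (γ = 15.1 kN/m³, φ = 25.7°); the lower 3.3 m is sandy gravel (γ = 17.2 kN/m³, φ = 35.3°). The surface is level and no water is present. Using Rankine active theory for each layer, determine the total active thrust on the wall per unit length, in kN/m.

126 kN/m

K_a1 = tan²(45°−25.7°/2) = 0.3950; K_a2 = tan²(45°−35.3°/2) = 0.2675.
Layer 1: σ at base = K_a1 γ₁ h₁ = 23.86 kPa; P₁ = ½×23.86×4.0 = 47.72.
Layer 2: σ_v at top = γ₁h₁ = 60.40; σ_h top = K_a2×60.40 = 16.16; σ_h base = K_a2×(60.40+17.2×3.3) = 31.35.
P₂ = ½(16.16+31.35)×3.3 = 78.38. Total P_a = 47.72+78.38 = 126.1 kN/m.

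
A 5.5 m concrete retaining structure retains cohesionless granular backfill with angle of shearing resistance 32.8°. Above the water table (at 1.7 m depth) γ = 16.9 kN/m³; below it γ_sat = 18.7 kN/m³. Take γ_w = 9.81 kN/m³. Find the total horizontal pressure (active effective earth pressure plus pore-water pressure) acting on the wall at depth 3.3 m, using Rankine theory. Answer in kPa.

K_a = (1 − sin φ)/(1 + sin φ) = 0.2973.
γ' = 18.7 − 9.81 = 8.890 kN/m³.
Effective vertical stress at 3.3 m: σ'_v = 16.9×1.7 + 8.890×1.60 = 42.95 kPa.
σ'_h = K_a σ'_v = 0.2973 × 42.95 = 12.77 kPa; u = γ_w × 1.60 = 15.70 kPa.
Total σ_h = 12.77 + 15.70 = 28.46 kPa.

28.5 kPa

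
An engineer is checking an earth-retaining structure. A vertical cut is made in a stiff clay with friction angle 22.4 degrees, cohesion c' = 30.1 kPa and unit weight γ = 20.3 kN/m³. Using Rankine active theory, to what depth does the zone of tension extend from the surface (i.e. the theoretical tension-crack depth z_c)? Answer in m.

K_a = tan²(45° − 22.4°/2) = 0.4482; √K_a = 0.6694.
The active pressure is zero where K_a γ z = 2c√K_a, so z_c = 2c/(γ√K_a) = 2×30.1/(20.3×0.6694) = 4.430 m.

4.43 m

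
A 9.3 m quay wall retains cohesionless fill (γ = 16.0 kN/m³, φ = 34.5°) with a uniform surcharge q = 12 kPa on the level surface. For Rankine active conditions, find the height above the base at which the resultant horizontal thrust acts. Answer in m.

3.32 m

K_a = 0.2768.
Triangular part P₁ = ½K_aγH² = 191.5 at H/3 = 3.100 m; rectangular part P₂ = K_a q H = 30.89 at H/2 = 4.650 m.
ȳ = (P₁·3.100 + P₂·4.650)/(P₁+P₂) = 3.315 m.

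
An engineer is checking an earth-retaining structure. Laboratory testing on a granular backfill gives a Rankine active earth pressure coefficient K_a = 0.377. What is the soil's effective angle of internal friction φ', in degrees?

K_a = tan²(45° − φ/2) ⇒ 45° − φ/2 = arctan(√0.377) = 31.55°.
φ = 2(45° − 31.55°) = 26.90°.

26.9°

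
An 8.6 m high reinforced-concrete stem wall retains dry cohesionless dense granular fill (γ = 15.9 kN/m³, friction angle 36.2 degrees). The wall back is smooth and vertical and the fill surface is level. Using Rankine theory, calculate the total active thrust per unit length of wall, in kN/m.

151 kN/m

K_a = tan²(45° − φ/2) = 0.2574.
P_a = ½ K_a γ H² = 0.5 × 0.2574 × 15.9 × 8.6² = 151.3 kN/m.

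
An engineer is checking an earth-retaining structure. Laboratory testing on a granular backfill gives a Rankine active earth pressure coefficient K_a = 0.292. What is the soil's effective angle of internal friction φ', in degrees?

K_a = tan²(45° − φ/2) ⇒ 45° − φ/2 = arctan(√0.292) = 28.39°.
φ = 2(45° − 28.39°) = 33.23°.

33.2°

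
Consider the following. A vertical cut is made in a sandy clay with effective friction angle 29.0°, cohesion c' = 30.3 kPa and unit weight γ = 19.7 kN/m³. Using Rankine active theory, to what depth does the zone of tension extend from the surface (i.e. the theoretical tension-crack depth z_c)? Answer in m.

K_a = tan²(45° − 29.0°/2) = 0.3470; √K_a = 0.5890.
The active pressure is zero where K_a γ z = 2c√K_a, so z_c = 2c/(γ√K_a) = 2×30.3/(19.7×0.5890) = 5.222 m.

5.22 m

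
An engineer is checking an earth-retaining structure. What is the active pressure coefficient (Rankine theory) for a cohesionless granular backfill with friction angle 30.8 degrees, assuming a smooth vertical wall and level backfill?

K_a = (1 − sin φ)/(1 + sin φ) = (1 − sin 30.8°)/(1 + sin 30.8°) = 0.3227.

0.323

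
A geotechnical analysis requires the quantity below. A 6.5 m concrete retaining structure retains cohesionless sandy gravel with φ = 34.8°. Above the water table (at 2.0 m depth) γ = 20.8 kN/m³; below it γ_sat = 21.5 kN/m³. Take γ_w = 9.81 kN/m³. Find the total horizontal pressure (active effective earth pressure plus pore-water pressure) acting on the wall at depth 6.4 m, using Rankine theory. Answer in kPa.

68.6 kPa

K_a = (1 − sin φ)/(1 + sin φ) = 0.2733.
γ' = 21.5 − 9.81 = 11.69 kN/m³.
Effective vertical stress at 6.4 m: σ'_v = 20.8×2.0 + 11.69×4.40 = 93.04 kPa.
σ'_h = K_a σ'_v = 0.2733 × 93.04 = 25.43 kPa; u = γ_w × 4.40 = 43.16 kPa.
Total σ_h = 25.43 + 43.16 = 68.59 kPa.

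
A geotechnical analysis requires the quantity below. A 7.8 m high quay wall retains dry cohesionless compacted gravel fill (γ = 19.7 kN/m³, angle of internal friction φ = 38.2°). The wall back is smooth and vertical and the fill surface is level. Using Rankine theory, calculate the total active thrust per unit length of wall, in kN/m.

141 kN/m

K_a = tan²(45° − φ/2) = 0.2358.
P_a = ½ K_a γ H² = 0.5 × 0.2358 × 19.7 × 7.8² = 141.3 kN/m.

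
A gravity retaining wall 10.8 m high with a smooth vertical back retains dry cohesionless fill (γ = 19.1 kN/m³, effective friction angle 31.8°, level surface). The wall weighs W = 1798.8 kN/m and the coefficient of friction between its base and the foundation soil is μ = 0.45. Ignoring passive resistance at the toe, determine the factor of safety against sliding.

K_a = tan²(45° − 31.8°/2) = 0.3098.
P_a = ½K_aγH² = 0.5×0.3098×19.1×10.8² = 345.1 kN/m, acting at H/3 = 3.600 m above the base.
FS_sliding = μW / P_a = 0.45×1798.8 / 345.1 = 2.346.

2.35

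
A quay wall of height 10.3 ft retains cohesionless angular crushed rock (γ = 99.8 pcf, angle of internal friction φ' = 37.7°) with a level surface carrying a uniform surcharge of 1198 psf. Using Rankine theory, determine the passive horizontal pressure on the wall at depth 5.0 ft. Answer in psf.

K_p = (1 + sin φ)/(1 − sin φ) = 4.148.
σ_v = γz + q = 99.8 × 5.0 + 1198 = 1697 psf.
σ_h = K_p σ_v = 4.148 × 1697 = 7040 psf.

7040 psf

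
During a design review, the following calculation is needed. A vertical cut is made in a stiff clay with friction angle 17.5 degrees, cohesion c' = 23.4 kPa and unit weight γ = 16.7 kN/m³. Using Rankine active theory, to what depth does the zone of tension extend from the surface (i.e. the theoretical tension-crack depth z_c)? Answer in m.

3.82 m

K_a = tan²(45° − 17.5°/2) = 0.5376; √K_a = 0.7332.
The active pressure is zero where K_a γ z = 2c√K_a, so z_c = 2c/(γ√K_a) = 2×23.4/(16.7×0.7332) = 3.822 m.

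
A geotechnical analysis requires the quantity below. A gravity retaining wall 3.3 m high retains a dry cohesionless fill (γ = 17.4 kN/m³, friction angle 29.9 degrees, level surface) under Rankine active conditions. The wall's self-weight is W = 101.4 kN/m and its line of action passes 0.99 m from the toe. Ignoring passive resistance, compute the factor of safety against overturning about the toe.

2.88

K_a = tan²(45° − 29.9°/2) = 0.3347.
P_a = ½K_aγH² = 0.5×0.3347×17.4×3.3² = 31.71 kN/m, acting at H/3 = 1.100 m above the base.
Overturning moment M_o = P_a × H/3 = 31.71 × 1.100 = 34.88.
Resisting moment M_r = W × 0.99 = 101.4 × 0.99 = 100.4.
FS_overturning = M_r/M_o = 100.4/34.88 = 2.878.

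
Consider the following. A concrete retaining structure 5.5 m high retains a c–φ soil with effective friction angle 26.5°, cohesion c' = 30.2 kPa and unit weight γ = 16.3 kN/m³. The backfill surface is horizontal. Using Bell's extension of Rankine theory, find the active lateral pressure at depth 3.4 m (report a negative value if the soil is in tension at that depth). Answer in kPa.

-16.2 kPa

K_a = (1 − sin φ)/(1 + sin φ) = 0.3829.
σ_a = K_a γ z − 2c√K_a = 0.3829×16.3×3.4 − 2×30.2×0.6188 = -16.15 kPa.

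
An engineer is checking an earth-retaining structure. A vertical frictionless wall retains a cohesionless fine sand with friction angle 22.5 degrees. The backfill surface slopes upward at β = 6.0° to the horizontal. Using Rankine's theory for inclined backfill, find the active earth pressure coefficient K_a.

0.457

K_a = cos β · (cos β − √(cos²β − cos²φ)) / (cos β + √(cos²β − cos²φ)).
cos β = 0.9945, cos φ = 0.9239, √(cos²β − cos²φ) = 0.3681.
K_a = 0.9945 × (0.9945 − 0.3681)/(0.9945 + 0.3681) = 0.4572.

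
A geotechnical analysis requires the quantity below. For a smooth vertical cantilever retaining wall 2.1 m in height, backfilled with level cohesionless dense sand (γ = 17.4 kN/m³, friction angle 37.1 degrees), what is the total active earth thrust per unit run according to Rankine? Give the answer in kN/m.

9.50 kN/m

K_a = tan²(45° − φ/2) = 0.2475.
P_a = ½ K_a γ H² = 0.5 × 0.2475 × 17.4 × 2.1² = 9.496 kN/m.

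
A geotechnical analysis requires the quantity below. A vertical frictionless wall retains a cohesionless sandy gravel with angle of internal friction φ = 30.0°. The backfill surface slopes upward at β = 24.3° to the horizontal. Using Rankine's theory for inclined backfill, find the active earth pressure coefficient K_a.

K_a = cos β · (cos β − √(cos²β − cos²φ)) / (cos β + √(cos²β − cos²φ)).
cos β = 0.9114, cos φ = 0.8660, √(cos²β − cos²φ) = 0.2840.
K_a = 0.9114 × (0.9114 − 0.2840)/(0.9114 + 0.2840) = 0.4783.

0.478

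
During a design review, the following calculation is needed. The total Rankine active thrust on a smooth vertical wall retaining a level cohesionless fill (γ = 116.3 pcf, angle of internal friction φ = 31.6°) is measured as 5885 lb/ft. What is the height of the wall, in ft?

K_a = 0.3123. P_a = ½ K_a γ H² ⇒ H = √(2P_a/(K_a γ)).
H = √(2×5885/(0.3123×116.3)) = 18.00 ft.

18.0 ft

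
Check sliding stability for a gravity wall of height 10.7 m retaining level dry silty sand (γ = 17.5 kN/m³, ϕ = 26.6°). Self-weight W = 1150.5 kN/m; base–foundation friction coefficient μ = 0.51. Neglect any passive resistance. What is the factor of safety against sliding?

1.54

K_a = tan²(45° − 26.6°/2) = 0.3814.
P_a = ½K_aγH² = 0.5×0.3814×17.5×10.7² = 382.1 kN/m, acting at H/3 = 3.567 m above the base.
FS_sliding = μW / P_a = 0.51×1150.5 / 382.1 = 1.535.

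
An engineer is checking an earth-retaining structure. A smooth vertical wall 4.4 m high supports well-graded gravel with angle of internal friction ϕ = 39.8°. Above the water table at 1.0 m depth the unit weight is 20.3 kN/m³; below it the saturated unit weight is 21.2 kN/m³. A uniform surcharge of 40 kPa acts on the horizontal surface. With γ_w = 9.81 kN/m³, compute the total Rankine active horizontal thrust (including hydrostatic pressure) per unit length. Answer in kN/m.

K_a = tan²(45° − φ/2) = 0.2194.
γ' = 21.2 − 9.81 = 11.39 kN/m³. h₂ = H − d_w = 3.4 m.
σ'_h: at surface K_a·q = 8.777; at WT K_a(q+γd_w) = 13.23; at base K_a(q+γd_w+γ'h₂) = 21.73 kPa.
P₁ = ½(8.777+13.23)×1.0 = 11.00; P₂ = ½(13.23+21.73)×3.4 = 59.43; P_w = ½γ_w h₂² = 56.70.
Total = 11.00+59.43+56.70 = 127.1 kN/m.

127 kN/m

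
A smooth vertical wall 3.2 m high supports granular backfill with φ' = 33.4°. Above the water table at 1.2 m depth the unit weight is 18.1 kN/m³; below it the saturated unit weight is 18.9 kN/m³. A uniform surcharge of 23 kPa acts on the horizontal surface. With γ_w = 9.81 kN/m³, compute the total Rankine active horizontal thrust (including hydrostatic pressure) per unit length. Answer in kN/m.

K_a = tan²(45° − φ/2) = 0.2899.
γ' = 18.9 − 9.81 = 9.090 kN/m³. h₂ = H − d_w = 2.0 m.
σ'_h: at surface K_a·q = 6.668; at WT K_a(q+γd_w) = 12.97; at base K_a(q+γd_w+γ'h₂) = 18.24 kPa.
P₁ = ½(6.668+12.97)×1.2 = 11.78; P₂ = ½(12.97+18.24)×2.0 = 31.20; P_w = ½γ_w h₂² = 19.62.
Total = 11.78+31.20+19.62 = 62.60 kN/m.

62.6 kN/m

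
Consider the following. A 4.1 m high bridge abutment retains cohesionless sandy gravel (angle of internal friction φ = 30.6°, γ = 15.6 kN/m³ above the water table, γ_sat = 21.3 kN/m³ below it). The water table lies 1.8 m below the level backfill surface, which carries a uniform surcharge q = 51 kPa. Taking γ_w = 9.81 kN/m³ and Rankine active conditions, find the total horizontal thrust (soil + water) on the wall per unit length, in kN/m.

133 kN/m

K_a = tan²(45° − φ/2) = 0.3253.
γ' = 21.3 − 9.81 = 11.49 kN/m³. h₂ = H − d_w = 2.3 m.
σ'_h: at surface K_a·q = 16.59; at WT K_a(q+γd_w) = 25.73; at base K_a(q+γd_w+γ'h₂) = 34.33 kPa.
P₁ = ½(16.59+25.73)×1.8 = 38.09; P₂ = ½(25.73+34.33)×2.3 = 69.06; P_w = ½γ_w h₂² = 25.95.
Total = 38.09+69.06+25.95 = 133.1 kN/m.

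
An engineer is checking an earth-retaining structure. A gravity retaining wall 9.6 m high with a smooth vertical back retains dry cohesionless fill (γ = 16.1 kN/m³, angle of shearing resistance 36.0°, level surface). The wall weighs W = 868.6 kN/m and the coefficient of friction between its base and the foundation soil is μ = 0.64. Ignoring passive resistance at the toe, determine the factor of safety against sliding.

2.89

K_a = tan²(45° − 36.0°/2) = 0.2596.
P_a = ½K_aγH² = 0.5×0.2596×16.1×9.6² = 192.6 kN/m, acting at H/3 = 3.200 m above the base.
FS_sliding = μW / P_a = 0.64×868.6 / 192.6 = 2.886.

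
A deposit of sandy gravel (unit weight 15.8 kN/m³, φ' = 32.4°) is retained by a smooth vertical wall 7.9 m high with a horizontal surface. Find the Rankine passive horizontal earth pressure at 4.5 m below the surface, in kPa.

K_p = (1 + sin φ)/(1 − sin φ) = 3.309.
σ_h = K_p γ z = 3.309 × 15.8 × 4.5 = 235.3 kPa.

235 kPa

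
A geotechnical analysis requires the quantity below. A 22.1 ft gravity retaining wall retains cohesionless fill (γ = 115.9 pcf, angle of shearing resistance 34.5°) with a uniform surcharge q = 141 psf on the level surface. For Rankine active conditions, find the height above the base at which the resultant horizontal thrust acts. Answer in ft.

7.73 ft

K_a = 0.2768.
Triangular part P₁ = ½K_aγH² = 7835 at H/3 = 7.367 ft; rectangular part P₂ = K_a q H = 862.6 at H/2 = 11.05 ft.
ȳ = (P₁·7.367 + P₂·11.05)/(P₁+P₂) = 7.732 ft.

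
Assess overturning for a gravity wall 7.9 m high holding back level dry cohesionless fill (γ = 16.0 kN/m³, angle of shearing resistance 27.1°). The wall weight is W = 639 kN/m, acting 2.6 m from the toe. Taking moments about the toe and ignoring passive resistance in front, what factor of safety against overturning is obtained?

3.38

K_a = tan²(45° − 27.1°/2) = 0.3741.
P_a = ½K_aγH² = 0.5×0.3741×16.0×7.9² = 186.8 kN/m, acting at H/3 = 2.633 m above the base.
Overturning moment M_o = P_a × H/3 = 186.8 × 2.633 = 491.8.
Resisting moment M_r = W × 2.6 = 639 × 2.6 = 1661.
FS_overturning = M_r/M_o = 1661/491.8 = 3.378.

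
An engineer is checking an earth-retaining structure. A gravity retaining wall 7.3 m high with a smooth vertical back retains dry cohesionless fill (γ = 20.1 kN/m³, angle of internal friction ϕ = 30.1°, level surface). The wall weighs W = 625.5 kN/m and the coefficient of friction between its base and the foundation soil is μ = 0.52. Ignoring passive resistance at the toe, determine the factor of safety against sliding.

1.83

K_a = tan²(45° − 30.1°/2) = 0.3320.
P_a = ½K_aγH² = 0.5×0.3320×20.1×7.3² = 177.8 kN/m, acting at H/3 = 2.433 m above the base.
FS_sliding = μW / P_a = 0.52×625.5 / 177.8 = 1.829.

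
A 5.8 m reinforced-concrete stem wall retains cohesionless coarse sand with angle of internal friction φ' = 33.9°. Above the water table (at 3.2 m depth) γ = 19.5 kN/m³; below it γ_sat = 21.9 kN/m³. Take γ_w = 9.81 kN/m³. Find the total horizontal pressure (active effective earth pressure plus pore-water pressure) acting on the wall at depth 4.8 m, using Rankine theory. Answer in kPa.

38.9 kPa

K_a = (1 − sin φ)/(1 + sin φ) = 0.2839.
γ' = 21.9 − 9.81 = 12.09 kN/m³.
Effective vertical stress at 4.8 m: σ'_v = 19.5×3.2 + 12.09×1.60 = 81.74 kPa.
σ'_h = K_a σ'_v = 0.2839 × 81.74 = 23.21 kPa; u = γ_w × 1.60 = 15.70 kPa.
Total σ_h = 23.21 + 15.70 = 38.90 kPa.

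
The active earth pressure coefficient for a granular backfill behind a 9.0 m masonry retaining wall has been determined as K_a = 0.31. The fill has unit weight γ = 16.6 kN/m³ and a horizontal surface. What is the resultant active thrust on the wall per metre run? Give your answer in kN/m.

P = ½ K_a γ H² = 0.5 × 0.31 × 16.6 × 9.0² = 208.4 kN/m.

208 kN/m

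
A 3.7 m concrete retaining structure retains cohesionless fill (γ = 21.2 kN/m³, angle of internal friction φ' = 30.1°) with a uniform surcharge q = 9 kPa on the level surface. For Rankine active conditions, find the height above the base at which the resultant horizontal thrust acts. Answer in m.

K_a = 0.3320.
Triangular part P₁ = ½K_aγH² = 48.18 at H/3 = 1.233 m; rectangular part P₂ = K_a q H = 11.06 at H/2 = 1.850 m.
ȳ = (P₁·1.233 + P₂·1.850)/(P₁+P₂) = 1.348 m.

1.35 m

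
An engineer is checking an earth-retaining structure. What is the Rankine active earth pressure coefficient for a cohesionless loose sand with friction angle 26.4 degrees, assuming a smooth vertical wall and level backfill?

0.384

K_a = (1 − sin φ)/(1 + sin φ) = (1 − sin 26.4°)/(1 + sin 26.4°) = 0.3844.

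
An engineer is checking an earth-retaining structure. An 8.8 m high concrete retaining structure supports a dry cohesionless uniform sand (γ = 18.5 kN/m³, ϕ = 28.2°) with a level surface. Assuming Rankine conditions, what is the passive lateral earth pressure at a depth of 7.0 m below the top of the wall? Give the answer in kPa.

K_p = (1 + sin φ)/(1 − sin φ) = 2.792.
σ_h = K_p γ z = 2.792 × 18.5 × 7.0 = 361.5 kPa.

362 kPa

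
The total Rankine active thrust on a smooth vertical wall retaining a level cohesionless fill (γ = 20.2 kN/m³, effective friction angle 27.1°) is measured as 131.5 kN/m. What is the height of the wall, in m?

K_a = 0.3741. P_a = ½ K_a γ H² ⇒ H = √(2P_a/(K_a γ)).
H = √(2×131.5/(0.3741×20.2)) = 5.900 m.

5.90 m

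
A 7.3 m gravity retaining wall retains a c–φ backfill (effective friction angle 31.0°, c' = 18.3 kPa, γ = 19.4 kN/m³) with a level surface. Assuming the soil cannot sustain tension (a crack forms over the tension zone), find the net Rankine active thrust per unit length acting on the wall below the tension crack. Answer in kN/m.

48.8 kN/m

K_a = 0.3201; √K_a = 0.5658.
Tension-crack depth z_c = 2c/(γ√K_a) = 2×18.3/(19.4×0.5658) = 3.335 m.
σ_a at base = K_a γ H − 2c√K_a = 0.3201×19.4×7.3 − 2×18.3×0.5658 = 24.63 kPa.
P_a = ½ × 24.63 × (H − z_c) = 0.5×24.63×3.965 = 48.82 kN/m.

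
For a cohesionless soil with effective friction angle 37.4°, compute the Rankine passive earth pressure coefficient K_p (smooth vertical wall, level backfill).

4.09

K_p = (1 + sin φ)/(1 − sin φ) = tan²(45° + 37.4°/2) = 4.094.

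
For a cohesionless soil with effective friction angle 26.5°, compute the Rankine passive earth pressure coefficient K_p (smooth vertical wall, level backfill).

K_p = (1 + sin φ)/(1 − sin φ) = tan²(45° + 26.5°/2) = 2.611.

2.61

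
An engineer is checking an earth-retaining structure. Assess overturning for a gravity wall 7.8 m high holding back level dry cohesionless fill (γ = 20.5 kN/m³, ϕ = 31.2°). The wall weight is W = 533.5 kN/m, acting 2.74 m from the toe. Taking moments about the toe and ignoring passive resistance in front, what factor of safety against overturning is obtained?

K_a = tan²(45° − 31.2°/2) = 0.3175.
P_a = ½K_aγH² = 0.5×0.3175×20.5×7.8² = 198.0 kN/m, acting at H/3 = 2.600 m above the base.
Overturning moment M_o = P_a × H/3 = 198.0 × 2.600 = 514.8.
Resisting moment M_r = W × 2.74 = 533.5 × 2.74 = 1462.
FS_overturning = M_r/M_o = 1462/514.8 = 2.840.

2.84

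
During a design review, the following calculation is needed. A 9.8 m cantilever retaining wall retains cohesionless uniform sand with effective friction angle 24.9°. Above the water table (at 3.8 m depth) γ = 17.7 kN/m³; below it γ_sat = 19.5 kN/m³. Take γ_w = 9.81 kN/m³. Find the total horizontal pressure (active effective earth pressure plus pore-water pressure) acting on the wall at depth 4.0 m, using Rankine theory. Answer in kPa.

30.2 kPa

K_a = (1 − sin φ)/(1 + sin φ) = 0.4074.
γ' = 19.5 − 9.81 = 9.690 kN/m³.
Effective vertical stress at 4.0 m: σ'_v = 17.7×3.8 + 9.690×0.200 = 69.20 kPa.
σ'_h = K_a σ'_v = 0.4074 × 69.20 = 28.19 kPa; u = γ_w × 0.200 = 1.962 kPa.
Total σ_h = 28.19 + 1.962 = 30.15 kPa.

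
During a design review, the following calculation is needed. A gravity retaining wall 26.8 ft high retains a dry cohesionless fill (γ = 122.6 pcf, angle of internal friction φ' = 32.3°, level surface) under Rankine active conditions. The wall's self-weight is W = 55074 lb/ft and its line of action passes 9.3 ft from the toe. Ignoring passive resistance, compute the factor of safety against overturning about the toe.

K_a = tan²(45° − 32.3°/2) = 0.3035.
P_a = ½K_aγH² = 0.5×0.3035×122.6×26.8² = 13360 lb/ft, acting at H/3 = 8.933 ft above the base.
Overturning moment M_o = P_a × H/3 = 13360 × 8.933 = 119400.
Resisting moment M_r = W × 9.3 = 55074 × 9.3 = 512200.
FS_overturning = M_r/M_o = 512200/119400 = 4.291.

4.29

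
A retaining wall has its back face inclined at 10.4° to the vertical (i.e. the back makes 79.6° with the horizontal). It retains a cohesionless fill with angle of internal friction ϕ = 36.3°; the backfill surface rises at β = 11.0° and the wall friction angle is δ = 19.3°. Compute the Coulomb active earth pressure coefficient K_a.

0.359

K_a = sin²(α+φ) / [sin²α · sin(α−δ) · (1 + √{sin(φ+δ)sin(φ−β) / (sin(α−δ)sin(α+β))})²].
With α = 79.6°, φ = 36.3°, δ = 19.3°, β = 11.0°: K_a = 0.3593.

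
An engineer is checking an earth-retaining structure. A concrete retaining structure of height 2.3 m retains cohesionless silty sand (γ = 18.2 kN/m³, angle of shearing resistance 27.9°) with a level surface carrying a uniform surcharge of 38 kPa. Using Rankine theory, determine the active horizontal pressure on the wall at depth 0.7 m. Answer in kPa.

K_a = (1 − sin φ)/(1 + sin φ) = 0.3625.
σ_v = γz + q = 18.2 × 0.7 + 38 = 50.74 kPa.
σ_h = K_a σ_v = 0.3625 × 50.74 = 18.39 kPa.

18.4 kPa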